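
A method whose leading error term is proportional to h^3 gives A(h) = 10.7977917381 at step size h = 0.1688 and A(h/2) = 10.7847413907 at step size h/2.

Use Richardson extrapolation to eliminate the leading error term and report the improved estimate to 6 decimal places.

With r = 3 the leading error scales as h^3, so the weight is 2^3 = 8.
Weighted: 86.2779311256 − 10.7977917381 = 75.4801393875
(8 × 10.7847413907 − 10.7977917381)/(8 − 1) = 10.7828770554
Gap between inputs: 1.305e-02; correction applied: −0.0018643353.

10.782877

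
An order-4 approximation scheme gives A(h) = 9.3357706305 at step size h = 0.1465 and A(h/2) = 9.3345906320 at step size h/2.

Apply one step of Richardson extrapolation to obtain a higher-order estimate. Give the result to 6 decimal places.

r = 4: numerator weight 16, denominator 15.
16*9.3345906320 = 149.3534501120; subtract 9.3357706305 → 140.0176794815
R = 140.0176794815/15 = 9.3345119654
Gap between inputs: 1.180e-03; correction applied: −0.0000786666.

9.334512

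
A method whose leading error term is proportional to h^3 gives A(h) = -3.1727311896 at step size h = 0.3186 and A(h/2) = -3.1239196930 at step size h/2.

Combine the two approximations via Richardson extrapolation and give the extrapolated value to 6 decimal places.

Error is O(h^3); halving h shrinks it by 2^3 = 8.
A(h/2) − A(h) = -3.1239196930 − (-3.1727311896) = 0.0488114966
Correction (A(h/2) − A(h))/(8 − 1) = 0.0488114966/7 = 0.0069730709
R = A(h/2) + (A(h/2) − A(h))/7 = -3.1239196930 + 0.0069730709 = -3.1169466221
Shift from A(h/2): +0.0069730709.

-3.116947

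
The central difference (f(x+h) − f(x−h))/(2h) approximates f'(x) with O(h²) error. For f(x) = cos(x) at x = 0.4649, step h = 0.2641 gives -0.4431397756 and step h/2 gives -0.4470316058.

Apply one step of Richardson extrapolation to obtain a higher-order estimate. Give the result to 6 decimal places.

Error is O(h^2); halving h shrinks it by 2^2 = 4.
Numerator 4×A(h/2) − A(h) = 4×(-0.4470316058) − (-0.4431397756) = -1.3449866476
Denominator 4 − 1 = 3.
(4×(-0.4470316058) − (-0.4431397756))/(4 − 1) = -0.4483288825

-0.448329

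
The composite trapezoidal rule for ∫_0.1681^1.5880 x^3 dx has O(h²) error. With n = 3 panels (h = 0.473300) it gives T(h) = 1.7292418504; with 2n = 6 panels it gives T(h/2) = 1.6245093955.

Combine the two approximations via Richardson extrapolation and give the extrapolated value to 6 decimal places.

1.589599

Method order is 2; weight 2^2 = 4.
Numerator 4×A(h/2) − A(h) = 4×1.6245093955 − 1.7292418504 = 4.7687957316
Divide by 2^2 − 1 = 3.
So the Richardson estimate is 1.5895985772.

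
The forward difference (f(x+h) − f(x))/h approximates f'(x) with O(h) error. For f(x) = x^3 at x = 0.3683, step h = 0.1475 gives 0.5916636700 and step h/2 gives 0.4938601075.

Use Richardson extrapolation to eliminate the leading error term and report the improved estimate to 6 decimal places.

0.396057

Order 1 gives 2^r = 2 and 2^r − 1 = 1.
Difference of the inputs: 0.4938601075 − 0.5916636700 = -0.0978035625
Correction (A(h/2) − A(h))/(2 − 1) = (-0.0978035625)/1 = -0.0978035625
R = A(h/2) + (A(h/2) − A(h))/1 = 0.4938601075 − 0.0978035625 = 0.3960565450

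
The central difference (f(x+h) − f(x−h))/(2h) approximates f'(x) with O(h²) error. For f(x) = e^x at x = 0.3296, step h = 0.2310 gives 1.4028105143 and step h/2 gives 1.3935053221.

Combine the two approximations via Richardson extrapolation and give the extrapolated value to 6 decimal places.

Method order is 2; weight 2^2 = 4.
Top: 4(1.3935053221) − (1.4028105143) = 4.1712107741
Extrapolated: 4.1712107741 / 3 = 1.3904035914

1.390404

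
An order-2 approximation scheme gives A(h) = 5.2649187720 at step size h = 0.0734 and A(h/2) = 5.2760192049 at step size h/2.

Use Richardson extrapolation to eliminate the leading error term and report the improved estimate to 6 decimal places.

With r = 2 the leading error scales as h^2, so the weight is 2^2 = 4.
4*5.2760192049 − 5.2649187720 = 15.8391580476
15.8391580476 ÷ 3 = 5.2797193492
Shift from A(h/2): +0.0037001443.

5.279719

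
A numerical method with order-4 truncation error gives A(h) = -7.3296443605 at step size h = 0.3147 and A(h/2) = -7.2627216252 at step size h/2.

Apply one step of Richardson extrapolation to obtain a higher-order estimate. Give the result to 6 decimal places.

-7.258260

Leading term ∝ h^4; use weight 16 = 2^4.
16·(-7.2627216252) = -116.2035460032; subtract (-7.3296443605) → -108.8739016427
Denominator 16 − 1 = 15.
Extrapolated: (-108.8739016427) / 15 = -7.2582601095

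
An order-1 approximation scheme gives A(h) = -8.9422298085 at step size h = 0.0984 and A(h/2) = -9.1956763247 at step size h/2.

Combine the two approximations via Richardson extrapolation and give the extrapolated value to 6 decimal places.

Error is O(h^1); halving h shrinks it by 2^1 = 2.
2^1*A(h/2) = -18.3913526494; minus A(h) gives -9.4491228409.
Divide by 2^1 − 1 = 1.
(-9.4491228409) ÷ 1 = -9.4491228409

-9.449123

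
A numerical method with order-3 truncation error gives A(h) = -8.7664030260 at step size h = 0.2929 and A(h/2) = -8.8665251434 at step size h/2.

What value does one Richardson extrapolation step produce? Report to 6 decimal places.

Method order is 3; weight 2^3 = 8.
A(h/2) − A(h) = -8.8665251434 − (-8.7664030260) = -0.1001221174
Divide by 2^3 − 1 = 7: (-0.1001221174)/7 = -0.0143031596
R = A(h/2) + (A(h/2) − A(h))/7 = -8.8665251434 − 0.0143031596 = -8.8808283030

-8.880828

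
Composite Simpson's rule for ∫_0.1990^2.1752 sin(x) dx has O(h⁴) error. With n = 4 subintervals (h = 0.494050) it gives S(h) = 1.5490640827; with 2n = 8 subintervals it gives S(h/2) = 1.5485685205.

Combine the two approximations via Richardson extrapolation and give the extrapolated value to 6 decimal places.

r = 4, so 2^r = 16.
2^4 × A(h/2) = 24.7770963280; minus A(h) gives 23.2280322453.
Divide by 2^4 − 1 = 15.
So the Richardson estimate is 1.5485354830.
Shift from A(h/2): −0.0000330375.

1.548535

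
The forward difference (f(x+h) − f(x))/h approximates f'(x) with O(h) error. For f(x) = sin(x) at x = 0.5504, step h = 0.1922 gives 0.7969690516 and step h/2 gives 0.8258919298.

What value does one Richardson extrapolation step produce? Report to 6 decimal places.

Method order is 1; weight 2^1 = 2.
A(h/2) − A(h) = 0.8258919298 − 0.7969690516 = 0.0289228782
Divide by 2^1 − 1 = 1: 0.0289228782/1 = 0.0289228782
R = A(h/2) + (A(h/2) − A(h))/1 = 0.8258919298 + 0.0289228782 = 0.8548148080
Gap between inputs: 2.892e-02; correction applied: +0.0289228782.

0.854815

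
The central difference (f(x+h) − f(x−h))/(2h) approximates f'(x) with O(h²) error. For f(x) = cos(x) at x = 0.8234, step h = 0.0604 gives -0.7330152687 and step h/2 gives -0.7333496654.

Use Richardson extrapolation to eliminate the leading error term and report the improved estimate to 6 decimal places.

-0.733461

r = 2: numerator weight 4, denominator 3.
4×(-0.7333496654) = -2.9333986616; (-2.9333986616) − (-0.7330152687) = -2.2003833929
R = (-2.2003833929)/3 = -0.7334611310
Shift from A(h/2): −0.0001114656.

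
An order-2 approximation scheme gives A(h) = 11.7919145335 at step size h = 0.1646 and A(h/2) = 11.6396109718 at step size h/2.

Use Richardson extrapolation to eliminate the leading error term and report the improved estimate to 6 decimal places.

11.588843

Error is O(h^2); halving h shrinks it by 2^2 = 4.
4×11.6396109718 − 11.7919145335 = 34.7665293537
34.7665293537 ÷ 3 = 11.5888431179
Correction |R − A(h/2)| = 5.077e-02; gap |A(h/2) − A(h)| = 1.523e-01.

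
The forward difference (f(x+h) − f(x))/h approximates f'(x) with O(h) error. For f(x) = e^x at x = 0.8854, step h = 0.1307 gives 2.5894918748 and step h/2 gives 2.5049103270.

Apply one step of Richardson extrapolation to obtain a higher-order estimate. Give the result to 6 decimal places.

Error is O(h^1); halving h shrinks it by 2^1 = 2.
Weighted: 5.0098206540 − 2.5894918748 = 2.4203287792
Denominator 2 − 1 = 1.
Extrapolated: 2.4203287792 / 1 = 2.4203287792

2.420329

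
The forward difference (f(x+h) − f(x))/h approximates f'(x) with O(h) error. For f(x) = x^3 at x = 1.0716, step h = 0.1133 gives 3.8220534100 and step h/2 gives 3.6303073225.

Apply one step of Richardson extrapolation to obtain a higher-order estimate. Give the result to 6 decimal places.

Error is O(h^1); halving h shrinks it by 2^1 = 2.
2·3.6303073225 − 3.8220534100 = 3.4385612350
Divide by 2^1 − 1 = 1.
R = 3.4385612350/1 = 3.4385612350
Correction |R − A(h/2)| = 1.917e-01; gap |A(h/2) − A(h)| = 1.917e-01.

3.438561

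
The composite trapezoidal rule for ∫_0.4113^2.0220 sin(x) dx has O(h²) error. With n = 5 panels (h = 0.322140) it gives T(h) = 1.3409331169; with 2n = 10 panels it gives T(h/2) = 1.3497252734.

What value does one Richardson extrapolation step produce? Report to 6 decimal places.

1.352656

With r = 2 the leading error scales as h^2, so the weight is 2^2 = 4.
Numerator 4*A(h/2) − A(h) = 4*1.3497252734 − 1.3409331169 = 4.0579679767
Denominator 4 − 1 = 3.
(4*1.3497252734 − 1.3409331169)/(4 − 1) = 1.3526559922
Correction |R − A(h/2)| = 2.931e-03; gap |A(h/2) − A(h)| = 8.792e-03.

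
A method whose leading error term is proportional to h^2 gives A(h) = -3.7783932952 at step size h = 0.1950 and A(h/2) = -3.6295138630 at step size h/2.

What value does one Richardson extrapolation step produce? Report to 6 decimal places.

-3.579887

Leading term ∝ h^2; use weight 4 = 2^2.
Top: 4(-3.6295138630) − (-3.7783932952) = -10.7396621568
(-10.7396621568) ÷ 3 = -3.5798873856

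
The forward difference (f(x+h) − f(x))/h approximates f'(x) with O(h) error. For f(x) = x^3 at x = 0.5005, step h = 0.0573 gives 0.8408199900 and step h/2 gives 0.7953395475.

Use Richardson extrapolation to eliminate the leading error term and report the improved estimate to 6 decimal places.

r = 1: numerator weight 2, denominator 1.
2·0.7953395475 = 1.5906790950; 1.5906790950 − 0.8408199900 = 0.7498591050
Divide by 2^1 − 1 = 1.
So the Richardson estimate is 0.7498591050.
Gap between inputs: 4.548e-02; correction applied: −0.0454804425.

0.749859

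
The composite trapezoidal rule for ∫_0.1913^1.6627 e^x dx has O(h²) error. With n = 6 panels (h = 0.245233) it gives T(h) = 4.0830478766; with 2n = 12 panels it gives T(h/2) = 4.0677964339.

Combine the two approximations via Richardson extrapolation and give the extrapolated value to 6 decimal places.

4.062713

r = 2: numerator weight 4, denominator 3.
Numerator 4 × A(h/2) − A(h) = 4 × 4.0677964339 − 4.0830478766 = 12.1881378590
Denominator 4 − 1 = 3.
12.1881378590 ÷ 3 = 4.0627126197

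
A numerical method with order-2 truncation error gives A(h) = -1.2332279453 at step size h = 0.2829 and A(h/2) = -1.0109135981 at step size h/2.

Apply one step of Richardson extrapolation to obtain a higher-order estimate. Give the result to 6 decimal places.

-0.936809

r = 2, so 2^r = 4.
Top: 4(-1.0109135981) − (-1.2332279453) = -2.8104264471
(-2.8104264471) ÷ 3 = -0.9368088157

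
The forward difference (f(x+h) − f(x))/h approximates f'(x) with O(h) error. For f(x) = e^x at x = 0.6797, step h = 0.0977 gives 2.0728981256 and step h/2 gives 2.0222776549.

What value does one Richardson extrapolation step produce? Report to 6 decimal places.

1.971657

r = 1: numerator weight 2, denominator 1.
Weighted: 4.0445553098 − 2.0728981256 = 1.9716571842
Denominator 2 − 1 = 1.
(2×2.0222776549 − 2.0728981256)/(2 − 1) = 1.9716571842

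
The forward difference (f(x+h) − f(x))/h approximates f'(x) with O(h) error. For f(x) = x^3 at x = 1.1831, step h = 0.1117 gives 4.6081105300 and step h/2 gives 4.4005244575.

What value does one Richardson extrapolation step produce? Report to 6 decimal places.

4.192938

r = 1, so 2^r = 2.
2·4.4005244575 − 4.6081105300 = 4.1929383850
Divide by 2^1 − 1 = 1.
(2·4.4005244575 − 4.6081105300)/(2 − 1) = 4.1929383850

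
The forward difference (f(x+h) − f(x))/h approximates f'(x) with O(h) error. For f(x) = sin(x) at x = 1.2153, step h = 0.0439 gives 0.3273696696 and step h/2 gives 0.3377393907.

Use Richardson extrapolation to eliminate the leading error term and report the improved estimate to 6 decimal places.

0.348109

Leading term ∝ h^1; use weight 2 = 2^1.
Weighted: 0.6754787814 − 0.3273696696 = 0.3481091118
Divide by 2^1 − 1 = 1.
So the Richardson estimate is 0.3481091118.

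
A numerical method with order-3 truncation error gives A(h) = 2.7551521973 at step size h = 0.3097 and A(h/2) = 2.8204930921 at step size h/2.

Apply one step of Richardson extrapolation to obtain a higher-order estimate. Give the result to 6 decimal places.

2.829828

With r = 3 the leading error scales as h^3, so the weight is 2^3 = 8.
8·2.8204930921 = 22.5639447368; subtract 2.7551521973 → 19.8087925395
Divide by 2^3 − 1 = 7.
Extrapolated: 19.8087925395 / 7 = 2.8298275056
Gap between inputs: 6.534e-02; correction applied: +0.0093344135.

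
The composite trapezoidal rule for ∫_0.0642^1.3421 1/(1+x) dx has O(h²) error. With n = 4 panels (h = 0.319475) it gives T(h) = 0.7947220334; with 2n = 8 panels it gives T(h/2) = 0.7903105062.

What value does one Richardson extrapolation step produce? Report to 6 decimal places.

With r = 2 the leading error scales as h^2, so the weight is 2^2 = 4.
2^2·A(h/2) = 3.1612420248; minus A(h) gives 2.3665199914.
Denominator 4 − 1 = 3.
So the Richardson estimate is 0.7888399971.
Gap between inputs: 4.412e-03; correction applied: −0.0014705091.

0.788840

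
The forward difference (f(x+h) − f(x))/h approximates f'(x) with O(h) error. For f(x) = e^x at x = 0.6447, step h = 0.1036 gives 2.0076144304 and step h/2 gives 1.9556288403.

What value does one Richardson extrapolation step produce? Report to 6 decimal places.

With r = 1 the leading error scales as h^1, so the weight is 2^1 = 2.
A(h/2) − A(h) = 1.9556288403 − 2.0076144304 = -0.0519855901
Divide by 2^1 − 1 = 1: (-0.0519855901)/1 = -0.0519855901
R = 1.9556288403 − 0.0519855901 = 1.9036432502

1.903643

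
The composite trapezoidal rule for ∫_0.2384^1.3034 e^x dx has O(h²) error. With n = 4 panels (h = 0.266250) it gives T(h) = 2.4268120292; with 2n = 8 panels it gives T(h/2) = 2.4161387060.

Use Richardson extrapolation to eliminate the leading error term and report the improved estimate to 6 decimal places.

2.412581

Leading term ∝ h^2; use weight 4 = 2^2.
Difference of the inputs: 2.4161387060 − 2.4268120292 = -0.0106733232
Correction (A(h/2) − A(h))/(4 − 1) = (-0.0106733232)/3 = -0.0035577744
R = A(h/2) + (A(h/2) − A(h))/3 = 2.4161387060 − 0.0035577744 = 2.4125809316
Correction |R − A(h/2)| = 3.558e-03; gap |A(h/2) − A(h)| = 1.067e-02.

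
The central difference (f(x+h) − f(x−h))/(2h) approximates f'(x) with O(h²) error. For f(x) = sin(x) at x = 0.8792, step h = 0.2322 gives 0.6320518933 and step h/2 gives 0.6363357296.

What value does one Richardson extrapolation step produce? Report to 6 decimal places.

0.637764

Leading term ∝ h^2; use weight 4 = 2^2.
2^2*A(h/2) = 2.5453429184; minus A(h) gives 1.9132910251.
Denominator 4 − 1 = 3.
Extrapolated: 1.9132910251 / 3 = 0.6377636750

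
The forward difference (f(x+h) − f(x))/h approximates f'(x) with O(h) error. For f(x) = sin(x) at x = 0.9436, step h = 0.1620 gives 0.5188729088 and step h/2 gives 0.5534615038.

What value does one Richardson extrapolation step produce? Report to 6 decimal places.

The method has order 1: 2^1 = 2.
Weighted: 1.1069230076 − 0.5188729088 = 0.5880500988
(2·0.5534615038 − 0.5188729088)/(2 − 1) = 0.5880500988

0.588050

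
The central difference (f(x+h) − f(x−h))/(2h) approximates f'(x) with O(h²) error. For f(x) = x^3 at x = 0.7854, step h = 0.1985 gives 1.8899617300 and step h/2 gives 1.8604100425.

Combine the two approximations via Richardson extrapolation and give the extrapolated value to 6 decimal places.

1.850559

Error is O(h^2); halving h shrinks it by 2^2 = 4.
A(h/2) − A(h) = 1.8604100425 − 1.8899617300 = -0.0295516875
Correction (A(h/2) − A(h))/(4 − 1) = (-0.0295516875)/3 = -0.0098505625
R = 1.8604100425 − 0.0098505625 = 1.8505594800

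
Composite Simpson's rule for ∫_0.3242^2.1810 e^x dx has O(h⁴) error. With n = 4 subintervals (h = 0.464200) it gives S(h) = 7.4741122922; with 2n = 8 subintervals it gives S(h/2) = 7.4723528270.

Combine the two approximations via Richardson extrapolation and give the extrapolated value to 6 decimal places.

Method order is 4; weight 2^4 = 16.
Numerator 16 × A(h/2) − A(h) = 16 × 7.4723528270 − 7.4741122922 = 112.0835329398
Extrapolated: 112.0835329398 / 15 = 7.4722355293
Correction |R − A(h/2)| = 1.173e-04; gap |A(h/2) − A(h)| = 1.759e-03.

7.472236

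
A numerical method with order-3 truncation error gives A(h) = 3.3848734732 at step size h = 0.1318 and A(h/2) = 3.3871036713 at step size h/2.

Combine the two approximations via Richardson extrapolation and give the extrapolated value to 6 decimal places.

With r = 3 the leading error scales as h^3, so the weight is 2^3 = 8.
A(h/2) − A(h) = 3.3871036713 − 3.3848734732 = 0.0022301981
Divide by 2^3 − 1 = 7: 0.0022301981/7 = 0.0003185997
R = 3.3871036713 + 0.0003185997 = 3.3874222710

3.387422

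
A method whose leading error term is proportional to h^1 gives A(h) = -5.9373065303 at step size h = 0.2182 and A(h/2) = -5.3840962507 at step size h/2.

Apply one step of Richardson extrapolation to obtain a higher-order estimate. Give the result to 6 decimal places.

Order 1 gives 2^r = 2 and 2^r − 1 = 1.
A(h/2) − A(h) = -5.3840962507 − (-5.9373065303) = 0.5532102796
Correction (A(h/2) − A(h))/(2 − 1) = 0.5532102796/1 = 0.5532102796
R = A(h/2) + (A(h/2) − A(h))/1 = -5.3840962507 + 0.5532102796 = -4.8308859711

-4.830886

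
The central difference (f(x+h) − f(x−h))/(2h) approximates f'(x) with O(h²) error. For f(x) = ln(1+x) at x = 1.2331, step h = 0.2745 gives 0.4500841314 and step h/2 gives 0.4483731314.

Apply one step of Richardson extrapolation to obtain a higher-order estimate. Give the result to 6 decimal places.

0.447803

r = 2, so 2^r = 4.
2^2·A(h/2) = 1.7934925256; minus A(h) gives 1.3434083942.
Denominator 4 − 1 = 3.
R = 1.3434083942/3 = 0.4478027981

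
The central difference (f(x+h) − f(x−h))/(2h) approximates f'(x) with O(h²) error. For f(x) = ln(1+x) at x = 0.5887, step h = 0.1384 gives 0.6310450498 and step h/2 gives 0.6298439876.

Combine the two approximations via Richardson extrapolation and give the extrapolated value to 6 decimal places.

With r = 2 the leading error scales as h^2, so the weight is 2^2 = 4.
Weighted: 2.5193759504 − 0.6310450498 = 1.8883309006
R = 1.8883309006/3 = 0.6294436335

0.629444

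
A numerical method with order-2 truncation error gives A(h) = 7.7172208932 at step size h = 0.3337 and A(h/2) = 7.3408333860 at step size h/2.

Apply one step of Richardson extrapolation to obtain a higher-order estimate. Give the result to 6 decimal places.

Leading term ∝ h^2; use weight 4 = 2^2.
4×7.3408333860 − 7.7172208932 = 21.6461126508
Denominator 4 − 1 = 3.
21.6461126508 ÷ 3 = 7.2153708836

7.215371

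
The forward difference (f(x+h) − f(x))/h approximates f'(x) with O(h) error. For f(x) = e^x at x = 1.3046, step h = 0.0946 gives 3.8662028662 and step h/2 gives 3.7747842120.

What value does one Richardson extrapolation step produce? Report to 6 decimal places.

Method order is 1; weight 2^1 = 2.
2^1 × A(h/2) = 7.5495684240; minus A(h) gives 3.6833655578.
Divide by 2^1 − 1 = 1.
Result: 3.6833655578
Shift from A(h/2): −0.0914186542.

3.683366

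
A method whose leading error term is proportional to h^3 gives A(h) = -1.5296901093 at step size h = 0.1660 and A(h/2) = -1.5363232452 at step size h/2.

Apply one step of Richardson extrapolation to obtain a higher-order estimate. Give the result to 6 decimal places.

Order 3 gives 2^r = 8 and 2^r − 1 = 7.
8×(-1.5363232452) − (-1.5296901093) = -10.7608958523
Denominator 8 − 1 = 7.
Result: -1.5372708360

-1.537271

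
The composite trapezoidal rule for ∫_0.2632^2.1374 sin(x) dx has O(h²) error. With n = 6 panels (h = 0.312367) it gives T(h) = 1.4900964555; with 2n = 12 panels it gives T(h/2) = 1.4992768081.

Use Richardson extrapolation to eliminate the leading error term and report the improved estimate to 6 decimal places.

The method has order 2: 2^2 = 4.
A(h/2) − A(h) = 1.4992768081 − 1.4900964555 = 0.0091803526
Correction (A(h/2) − A(h))/(4 − 1) = 0.0091803526/3 = 0.0030601175
R = A(h/2) + (A(h/2) − A(h))/3 = 1.4992768081 + 0.0030601175 = 1.5023369256
Shift from A(h/2): +0.0030601175.

1.502337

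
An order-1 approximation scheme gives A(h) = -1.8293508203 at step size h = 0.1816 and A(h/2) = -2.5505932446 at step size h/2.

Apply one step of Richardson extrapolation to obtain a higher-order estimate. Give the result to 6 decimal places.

-3.271836

r = 1, so 2^r = 2.
Weighted: (-5.1011864892) − (-1.8293508203) = -3.2718356689
Extrapolated: (-3.2718356689) / 1 = -3.2718356689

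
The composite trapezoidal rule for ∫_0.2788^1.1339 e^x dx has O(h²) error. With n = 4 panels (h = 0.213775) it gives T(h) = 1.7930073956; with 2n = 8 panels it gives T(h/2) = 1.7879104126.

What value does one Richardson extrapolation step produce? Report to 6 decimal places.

1.786211

Error is O(h^2); halving h shrinks it by 2^2 = 4.
Top: 4(1.7879104126) − (1.7930073956) = 5.3586342548
R = 5.3586342548/3 = 1.7862114183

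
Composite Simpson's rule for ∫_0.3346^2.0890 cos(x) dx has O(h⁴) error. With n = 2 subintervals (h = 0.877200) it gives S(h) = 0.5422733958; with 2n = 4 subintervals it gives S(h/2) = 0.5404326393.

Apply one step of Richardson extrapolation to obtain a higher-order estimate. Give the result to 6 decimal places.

0.540310

The method has order 4: 2^4 = 16.
16·0.5404326393 = 8.6469222288; 8.6469222288 − 0.5422733958 = 8.1046488330
8.1046488330 ÷ 15 = 0.5403099222
Shift from A(h/2): −0.0001227171.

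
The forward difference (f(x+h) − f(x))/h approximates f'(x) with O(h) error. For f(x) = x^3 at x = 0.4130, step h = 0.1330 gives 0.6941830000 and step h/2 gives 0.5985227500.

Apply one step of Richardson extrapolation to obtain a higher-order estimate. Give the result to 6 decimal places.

The method has order 1: 2^1 = 2.
2^1×A(h/2) = 1.1970455000; minus A(h) gives 0.5028625000.
Denominator 2 − 1 = 1.
Result: 0.5028625000

0.502862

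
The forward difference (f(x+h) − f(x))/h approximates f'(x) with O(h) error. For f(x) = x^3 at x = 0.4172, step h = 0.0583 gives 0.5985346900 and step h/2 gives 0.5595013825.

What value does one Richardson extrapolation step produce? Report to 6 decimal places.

0.520468

The method has order 1: 2^1 = 2.
Top: 2(0.5595013825) − (0.5985346900) = 0.5204680750
Divide by 2^1 − 1 = 1.
Extrapolated: 0.5204680750 / 1 = 0.5204680750
Shift from A(h/2): −0.0390333075.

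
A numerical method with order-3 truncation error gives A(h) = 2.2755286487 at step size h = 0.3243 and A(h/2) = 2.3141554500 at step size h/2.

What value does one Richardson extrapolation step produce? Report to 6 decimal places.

2.319674

Order 3 gives 2^r = 8 and 2^r − 1 = 7.
8×2.3141554500 − 2.2755286487 = 16.2377149513
(8×2.3141554500 − 2.2755286487)/(8 − 1) = 2.3196735645
Correction |R − A(h/2)| = 5.518e-03; gap |A(h/2) − A(h)| = 3.863e-02.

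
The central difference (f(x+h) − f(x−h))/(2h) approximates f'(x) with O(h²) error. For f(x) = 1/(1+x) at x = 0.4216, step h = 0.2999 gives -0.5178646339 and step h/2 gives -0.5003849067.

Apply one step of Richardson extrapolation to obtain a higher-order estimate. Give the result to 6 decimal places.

-0.494558

With r = 2 the leading error scales as h^2, so the weight is 2^2 = 4.
A(h/2) − A(h) = -0.5003849067 − (-0.5178646339) = 0.0174797272
Correction (A(h/2) − A(h))/(4 − 1) = 0.0174797272/3 = 0.0058265757
R = -0.5003849067 + 0.0058265757 = -0.4945583310
Shift from A(h/2): +0.0058265757.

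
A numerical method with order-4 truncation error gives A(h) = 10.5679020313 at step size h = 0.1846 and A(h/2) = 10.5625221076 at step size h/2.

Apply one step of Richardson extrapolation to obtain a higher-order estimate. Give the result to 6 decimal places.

10.562163

Error is O(h^4); halving h shrinks it by 2^4 = 16.
16 × 10.5625221076 − 10.5679020313 = 158.4324516903
Denominator 16 − 1 = 15.
R = 158.4324516903/15 = 10.5621634460
Shift from A(h/2): −0.0003586616.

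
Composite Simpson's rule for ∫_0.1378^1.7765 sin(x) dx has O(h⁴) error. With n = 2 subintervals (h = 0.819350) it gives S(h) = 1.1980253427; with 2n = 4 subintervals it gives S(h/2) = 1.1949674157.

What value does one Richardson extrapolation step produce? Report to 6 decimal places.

Leading term ∝ h^4; use weight 16 = 2^4.
Numerator 16×A(h/2) − A(h) = 16×1.1949674157 − 1.1980253427 = 17.9214533085
Divide by 2^4 − 1 = 15.
17.9214533085 ÷ 15 = 1.1947635539

1.194764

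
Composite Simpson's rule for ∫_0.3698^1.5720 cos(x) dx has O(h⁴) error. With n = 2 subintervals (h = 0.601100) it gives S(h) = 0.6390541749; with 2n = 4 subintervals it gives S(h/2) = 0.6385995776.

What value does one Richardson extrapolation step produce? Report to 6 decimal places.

Error is O(h^4); halving h shrinks it by 2^4 = 16.
16 × 0.6385995776 = 10.2175932416; 10.2175932416 − 0.6390541749 = 9.5785390667
Divide by 2^4 − 1 = 15.
9.5785390667 ÷ 15 = 0.6385692711

0.638569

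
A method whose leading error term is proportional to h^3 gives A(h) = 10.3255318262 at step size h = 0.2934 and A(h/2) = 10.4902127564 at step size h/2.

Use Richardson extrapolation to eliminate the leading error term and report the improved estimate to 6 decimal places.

Order 3 gives 2^r = 8 and 2^r − 1 = 7.
8×10.4902127564 − 10.3255318262 = 73.5961702250
(8×10.4902127564 − 10.3255318262)/(8 − 1) = 10.5137386036
Shift from A(h/2): +0.0235258472.

10.513739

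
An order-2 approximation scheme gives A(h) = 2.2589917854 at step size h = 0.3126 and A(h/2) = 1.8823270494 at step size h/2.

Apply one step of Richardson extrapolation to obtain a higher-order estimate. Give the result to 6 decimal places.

Leading term ∝ h^2; use weight 4 = 2^2.
Weighted: 7.5293081976 − 2.2589917854 = 5.2703164122
Denominator 4 − 1 = 3.
5.2703164122 ÷ 3 = 1.7567721374

1.756772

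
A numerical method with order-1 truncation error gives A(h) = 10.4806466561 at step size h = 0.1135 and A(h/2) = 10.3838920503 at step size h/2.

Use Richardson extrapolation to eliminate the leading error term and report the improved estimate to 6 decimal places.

10.287137

With r = 1 the leading error scales as h^1, so the weight is 2^1 = 2.
2 × 10.3838920503 = 20.7677841006; subtract 10.4806466561 → 10.2871374445
Denominator 2 − 1 = 1.
Extrapolated: 10.2871374445 / 1 = 10.2871374445
Correction |R − A(h/2)| = 9.675e-02; gap |A(h/2) − A(h)| = 9.675e-02.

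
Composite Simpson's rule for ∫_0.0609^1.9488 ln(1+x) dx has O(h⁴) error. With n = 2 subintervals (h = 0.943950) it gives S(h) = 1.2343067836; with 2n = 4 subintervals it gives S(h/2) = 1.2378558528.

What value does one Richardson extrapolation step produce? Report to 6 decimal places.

r = 4, so 2^r = 16.
16·1.2378558528 − 1.2343067836 = 18.5713868612
R = 18.5713868612/15 = 1.2380924574

1.238092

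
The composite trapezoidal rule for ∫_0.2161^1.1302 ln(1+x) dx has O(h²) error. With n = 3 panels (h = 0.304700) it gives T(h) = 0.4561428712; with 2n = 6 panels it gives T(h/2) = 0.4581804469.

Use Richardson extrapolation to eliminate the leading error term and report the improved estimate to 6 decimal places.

With r = 2 the leading error scales as h^2, so the weight is 2^2 = 4.
Top: 4(0.4581804469) − (0.4561428712) = 1.3765789164
1.3765789164 ÷ 3 = 0.4588596388

0.458860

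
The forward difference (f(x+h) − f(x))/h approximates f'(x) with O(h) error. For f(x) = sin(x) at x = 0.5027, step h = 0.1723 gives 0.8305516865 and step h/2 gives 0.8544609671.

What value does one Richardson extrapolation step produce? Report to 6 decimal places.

Leading term ∝ h^1; use weight 2 = 2^1.
2^1×A(h/2) = 1.7089219342; minus A(h) gives 0.8783702477.
R = 0.8783702477/1 = 0.8783702477
Gap between inputs: 2.391e-02; correction applied: +0.0239092806.

0.878370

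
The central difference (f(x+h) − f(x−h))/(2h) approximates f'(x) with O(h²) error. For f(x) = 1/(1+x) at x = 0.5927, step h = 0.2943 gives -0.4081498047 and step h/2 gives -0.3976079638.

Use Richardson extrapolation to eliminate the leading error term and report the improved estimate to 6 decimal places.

-0.394094

Error is O(h^2); halving h shrinks it by 2^2 = 4.
4·(-0.3976079638) − (-0.4081498047) = -1.1822820505
(-1.1822820505) ÷ 3 = -0.3940940168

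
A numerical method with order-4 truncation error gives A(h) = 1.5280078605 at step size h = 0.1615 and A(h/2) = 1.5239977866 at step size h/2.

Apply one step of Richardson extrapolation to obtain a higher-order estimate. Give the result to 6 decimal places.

Method order is 4; weight 2^4 = 16.
Top: 16(1.5239977866) − (1.5280078605) = 22.8559567251
R = 22.8559567251/15 = 1.5237304483

1.523730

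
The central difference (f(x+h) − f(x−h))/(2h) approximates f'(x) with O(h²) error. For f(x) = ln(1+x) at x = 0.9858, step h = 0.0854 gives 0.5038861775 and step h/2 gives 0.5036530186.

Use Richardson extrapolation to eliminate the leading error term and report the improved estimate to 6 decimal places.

0.503575

Leading term ∝ h^2; use weight 4 = 2^2.
Difference of the inputs: 0.5036530186 − 0.5038861775 = -0.0002331589
Correction (A(h/2) − A(h))/(4 − 1) = (-0.0002331589)/3 = -0.0000777196
R = A(h/2) + (A(h/2) − A(h))/3 = 0.5036530186 − 0.0000777196 = 0.5035752990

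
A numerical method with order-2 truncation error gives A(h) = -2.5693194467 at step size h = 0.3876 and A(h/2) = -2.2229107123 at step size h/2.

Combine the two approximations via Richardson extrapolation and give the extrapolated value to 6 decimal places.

-2.107441

The method has order 2: 2^2 = 4.
4×(-2.2229107123) = -8.8916428492; subtract (-2.5693194467) → -6.3223234025
Divide by 2^2 − 1 = 3.
(-6.3223234025) ÷ 3 = -2.1074411342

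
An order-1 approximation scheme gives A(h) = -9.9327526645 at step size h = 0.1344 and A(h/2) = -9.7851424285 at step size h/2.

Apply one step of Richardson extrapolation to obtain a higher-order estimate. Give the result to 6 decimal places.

-9.637532

The method has order 1: 2^1 = 2.
Numerator 2 × A(h/2) − A(h) = 2 × (-9.7851424285) − (-9.9327526645) = -9.6375321925
(2 × (-9.7851424285) − (-9.9327526645))/(2 − 1) = -9.6375321925
Shift from A(h/2): +0.1476102360.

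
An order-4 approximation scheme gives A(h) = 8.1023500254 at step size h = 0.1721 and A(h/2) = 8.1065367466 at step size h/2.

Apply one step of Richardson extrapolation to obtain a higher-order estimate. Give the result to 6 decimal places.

8.106816

Error is O(h^4); halving h shrinks it by 2^4 = 16.
16 × 8.1065367466 − 8.1023500254 = 121.6022379202
Divide by 2^4 − 1 = 15.
Result: 8.1068158613
Correction |R − A(h/2)| = 2.791e-04; gap |A(h/2) − A(h)| = 4.187e-03.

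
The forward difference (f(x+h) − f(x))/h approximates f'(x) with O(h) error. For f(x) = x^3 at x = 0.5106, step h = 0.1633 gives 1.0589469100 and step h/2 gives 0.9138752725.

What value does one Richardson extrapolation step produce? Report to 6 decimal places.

Error is O(h^1); halving h shrinks it by 2^1 = 2.
Top: 2(0.9138752725) − (1.0589469100) = 0.7688036350
Divide by 2^1 − 1 = 1.
Extrapolated: 0.7688036350 / 1 = 0.7688036350
Shift from A(h/2): −0.1450716375.

0.768804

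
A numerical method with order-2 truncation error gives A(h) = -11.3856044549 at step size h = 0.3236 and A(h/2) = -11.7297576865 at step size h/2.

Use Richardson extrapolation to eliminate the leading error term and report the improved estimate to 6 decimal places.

Leading term ∝ h^2; use weight 4 = 2^2.
2^2*A(h/2) = -46.9190307460; minus A(h) gives -35.5334262911.
R = (-35.5334262911)/3 = -11.8444754304
Shift from A(h/2): −0.1147177439.

-11.844475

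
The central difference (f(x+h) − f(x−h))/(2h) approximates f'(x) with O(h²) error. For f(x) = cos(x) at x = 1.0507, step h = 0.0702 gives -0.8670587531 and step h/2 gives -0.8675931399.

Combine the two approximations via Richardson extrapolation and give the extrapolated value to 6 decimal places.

-0.867771

r = 2, so 2^r = 4.
Top: 4(-0.8675931399) − (-0.8670587531) = -2.6033138065
(-2.6033138065) ÷ 3 = -0.8677712688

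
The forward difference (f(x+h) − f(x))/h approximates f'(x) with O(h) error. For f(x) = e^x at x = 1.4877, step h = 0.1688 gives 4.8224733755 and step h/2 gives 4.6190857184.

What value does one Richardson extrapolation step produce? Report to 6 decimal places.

4.415698

Order 1 gives 2^r = 2 and 2^r − 1 = 1.
2 × 4.6190857184 = 9.2381714368; subtract 4.8224733755 → 4.4156980613
(2 × 4.6190857184 − 4.8224733755)/(2 − 1) = 4.4156980613
Gap between inputs: 2.034e-01; correction applied: −0.2033876571.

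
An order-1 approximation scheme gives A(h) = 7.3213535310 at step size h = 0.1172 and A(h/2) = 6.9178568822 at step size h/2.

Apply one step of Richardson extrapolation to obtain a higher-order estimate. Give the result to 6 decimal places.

6.514360

With r = 1 the leading error scales as h^1, so the weight is 2^1 = 2.
2×6.9178568822 − 7.3213535310 = 6.5143602334
Denominator 2 − 1 = 1.
6.5143602334 ÷ 1 = 6.5143602334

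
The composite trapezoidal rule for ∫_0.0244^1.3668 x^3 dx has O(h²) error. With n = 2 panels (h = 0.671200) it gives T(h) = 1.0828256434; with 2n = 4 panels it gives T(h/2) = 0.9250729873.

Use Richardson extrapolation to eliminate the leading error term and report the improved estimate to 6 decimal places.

0.872489

r = 2, so 2^r = 4.
Numerator 4×A(h/2) − A(h) = 4×0.9250729873 − 1.0828256434 = 2.6174663058
Divide by 2^2 − 1 = 3.
R = 2.6174663058/3 = 0.8724887686
Shift from A(h/2): −0.0525842187.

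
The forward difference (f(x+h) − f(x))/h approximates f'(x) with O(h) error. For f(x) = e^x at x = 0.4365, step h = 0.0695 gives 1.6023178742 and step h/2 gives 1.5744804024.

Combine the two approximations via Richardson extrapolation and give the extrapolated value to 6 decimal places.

1.546643

Order 1 gives 2^r = 2 and 2^r − 1 = 1.
Top: 2(1.5744804024) − (1.6023178742) = 1.5466429306
Denominator 2 − 1 = 1.
So the Richardson estimate is 1.5466429306.
Shift from A(h/2): −0.0278374718.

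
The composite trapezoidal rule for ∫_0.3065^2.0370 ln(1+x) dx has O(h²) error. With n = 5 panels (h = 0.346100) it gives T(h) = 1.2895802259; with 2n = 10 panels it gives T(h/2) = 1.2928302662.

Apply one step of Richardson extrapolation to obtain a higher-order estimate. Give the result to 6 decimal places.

Method order is 2; weight 2^2 = 4.
4*1.2928302662 = 5.1713210648; 5.1713210648 − 1.2895802259 = 3.8817408389
Denominator 4 − 1 = 3.
Extrapolated: 3.8817408389 / 3 = 1.2939136130
Correction |R − A(h/2)| = 1.083e-03; gap |A(h/2) − A(h)| = 3.250e-03.

1.293914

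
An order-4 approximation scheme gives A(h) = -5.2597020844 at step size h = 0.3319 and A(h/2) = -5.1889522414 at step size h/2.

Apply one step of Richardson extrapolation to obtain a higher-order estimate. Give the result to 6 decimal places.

Order 4 gives 2^r = 16 and 2^r − 1 = 15.
16×(-5.1889522414) = -83.0232358624; subtract (-5.2597020844) → -77.7635337780
Denominator 16 − 1 = 15.
(-77.7635337780) ÷ 15 = -5.1842355852
Gap between inputs: 7.075e-02; correction applied: +0.0047166562.

-5.184236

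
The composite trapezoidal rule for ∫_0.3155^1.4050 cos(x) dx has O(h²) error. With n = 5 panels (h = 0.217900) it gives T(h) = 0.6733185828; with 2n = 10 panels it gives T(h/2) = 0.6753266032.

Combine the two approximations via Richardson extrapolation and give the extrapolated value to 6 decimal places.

r = 2, so 2^r = 4.
Weighted: 2.7013064128 − 0.6733185828 = 2.0279878300
Extrapolated: 2.0279878300 / 3 = 0.6759959433
Gap between inputs: 2.008e-03; correction applied: +0.0006693401.

0.675996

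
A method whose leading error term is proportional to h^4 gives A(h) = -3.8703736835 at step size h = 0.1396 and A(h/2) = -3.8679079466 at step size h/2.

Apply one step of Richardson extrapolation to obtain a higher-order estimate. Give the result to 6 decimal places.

-3.867744

With r = 4 the leading error scales as h^4, so the weight is 2^4 = 16.
2^4*A(h/2) = -61.8865271456; minus A(h) gives -58.0161534621.
Extrapolated: (-58.0161534621) / 15 = -3.8677435641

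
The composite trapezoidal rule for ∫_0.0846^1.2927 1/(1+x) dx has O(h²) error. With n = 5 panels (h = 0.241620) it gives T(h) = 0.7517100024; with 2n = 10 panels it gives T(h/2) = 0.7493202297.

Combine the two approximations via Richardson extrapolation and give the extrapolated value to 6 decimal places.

0.748524

Error is O(h^2); halving h shrinks it by 2^2 = 4.
Top: 4(0.7493202297) − (0.7517100024) = 2.2455709164
(4 × 0.7493202297 − 0.7517100024)/(4 − 1) = 0.7485236388
Shift from A(h/2): −0.0007965909.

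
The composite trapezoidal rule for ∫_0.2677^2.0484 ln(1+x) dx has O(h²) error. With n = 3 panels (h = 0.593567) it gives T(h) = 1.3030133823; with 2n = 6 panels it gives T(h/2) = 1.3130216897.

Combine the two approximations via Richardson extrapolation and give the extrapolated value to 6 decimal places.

r = 2: numerator weight 4, denominator 3.
Numerator 4×A(h/2) − A(h) = 4×1.3130216897 − 1.3030133823 = 3.9490733765
Extrapolated: 3.9490733765 / 3 = 1.3163577922
Correction |R − A(h/2)| = 3.336e-03; gap |A(h/2) − A(h)| = 1.001e-02.

1.316358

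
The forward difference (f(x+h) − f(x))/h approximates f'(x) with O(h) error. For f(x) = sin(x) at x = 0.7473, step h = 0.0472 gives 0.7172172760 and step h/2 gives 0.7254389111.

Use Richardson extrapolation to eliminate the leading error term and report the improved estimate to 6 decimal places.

0.733661

Leading term ∝ h^1; use weight 2 = 2^1.
2*0.7254389111 − 0.7172172760 = 0.7336605462
Divide by 2^1 − 1 = 1.
So the Richardson estimate is 0.7336605462.
Correction |R − A(h/2)| = 8.222e-03; gap |A(h/2) − A(h)| = 8.222e-03.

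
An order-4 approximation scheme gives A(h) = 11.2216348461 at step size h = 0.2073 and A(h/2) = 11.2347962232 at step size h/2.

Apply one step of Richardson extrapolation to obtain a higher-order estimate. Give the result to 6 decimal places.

11.235674

Order 4 gives 2^r = 16 and 2^r − 1 = 15.
16 × 11.2347962232 = 179.7567395712; 179.7567395712 − 11.2216348461 = 168.5351047251
Extrapolated: 168.5351047251 / 15 = 11.2356736483
Gap between inputs: 1.316e-02; correction applied: +0.0008774251.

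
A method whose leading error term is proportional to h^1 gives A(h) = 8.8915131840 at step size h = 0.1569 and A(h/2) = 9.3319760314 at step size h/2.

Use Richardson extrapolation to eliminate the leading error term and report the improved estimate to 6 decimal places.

9.772439

Leading term ∝ h^1; use weight 2 = 2^1.
Top: 2(9.3319760314) − (8.8915131840) = 9.7724388788
R = 9.7724388788/1 = 9.7724388788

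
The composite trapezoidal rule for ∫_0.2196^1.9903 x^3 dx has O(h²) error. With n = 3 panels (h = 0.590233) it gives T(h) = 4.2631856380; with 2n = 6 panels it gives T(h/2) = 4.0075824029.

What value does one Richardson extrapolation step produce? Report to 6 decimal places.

3.922381

Error is O(h^2); halving h shrinks it by 2^2 = 4.
Top: 4(4.0075824029) − (4.2631856380) = 11.7671439736
R = 11.7671439736/3 = 3.9223813245
Gap between inputs: 2.556e-01; correction applied: −0.0852010784.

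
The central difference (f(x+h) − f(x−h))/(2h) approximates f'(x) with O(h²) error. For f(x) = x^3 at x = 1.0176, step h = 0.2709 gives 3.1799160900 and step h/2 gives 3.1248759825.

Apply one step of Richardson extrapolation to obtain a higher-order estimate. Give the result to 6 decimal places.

3.106529

Error is O(h^2); halving h shrinks it by 2^2 = 4.
Top: 4(3.1248759825) − (3.1799160900) = 9.3195878400
Extrapolated: 9.3195878400 / 3 = 3.1065292800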